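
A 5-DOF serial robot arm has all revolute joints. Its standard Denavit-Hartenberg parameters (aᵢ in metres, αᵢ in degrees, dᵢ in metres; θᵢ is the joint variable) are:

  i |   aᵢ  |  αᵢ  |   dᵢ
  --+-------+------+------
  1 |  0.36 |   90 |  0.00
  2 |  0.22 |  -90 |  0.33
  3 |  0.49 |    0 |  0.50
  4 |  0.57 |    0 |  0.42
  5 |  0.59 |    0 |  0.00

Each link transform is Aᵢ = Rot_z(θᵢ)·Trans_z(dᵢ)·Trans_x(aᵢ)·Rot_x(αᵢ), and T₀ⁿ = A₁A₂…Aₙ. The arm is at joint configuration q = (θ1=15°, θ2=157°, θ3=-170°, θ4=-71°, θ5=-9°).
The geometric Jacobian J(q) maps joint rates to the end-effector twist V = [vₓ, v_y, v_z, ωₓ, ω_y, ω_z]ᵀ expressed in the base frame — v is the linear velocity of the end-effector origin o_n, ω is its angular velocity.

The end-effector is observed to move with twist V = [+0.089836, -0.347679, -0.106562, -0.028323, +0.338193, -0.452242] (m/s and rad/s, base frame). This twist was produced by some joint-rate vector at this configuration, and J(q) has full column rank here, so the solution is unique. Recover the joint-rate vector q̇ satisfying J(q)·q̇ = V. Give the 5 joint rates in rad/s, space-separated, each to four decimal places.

o_n = [0.4940, 0.7927, -1.1363]
J₁: ẑ×o_n = [-0.7927, 0.4940, 0.0000], ω = ẑ
J2: z=[0.2588, -0.9659, 0.0000] o=[0.3477, 0.0932, 0.0000] → [1.0976, 0.2941, 0.3223, 0.2588, -0.9659, 0.0000]
J3: z=[-0.3774, -0.1011, -0.9205] o=[0.2375, -0.2780, 0.0860] → [1.1092, -0.6974, -0.3782, -0.3774, -0.1011, -0.9205]
J4: z=[-0.3774, -0.1011, -0.9205] o=[0.4999, -0.2958, -0.5628] → [1.0600, -0.2110, -0.4114, -0.3774, -0.1011, -0.9205]
J5: z=[-0.3774, -0.1011, -0.9205] o=[0.4581, 0.2091, -1.0574] → [0.5452, -0.0628, -0.2166, -0.3774, -0.1011, -0.9205]
q̇ = J⁺·V = [-0.5940, -0.3340, -0.1150, 0.2610, -0.3000]

-0.5940 -0.3340 -0.1150 0.2610 -0.3000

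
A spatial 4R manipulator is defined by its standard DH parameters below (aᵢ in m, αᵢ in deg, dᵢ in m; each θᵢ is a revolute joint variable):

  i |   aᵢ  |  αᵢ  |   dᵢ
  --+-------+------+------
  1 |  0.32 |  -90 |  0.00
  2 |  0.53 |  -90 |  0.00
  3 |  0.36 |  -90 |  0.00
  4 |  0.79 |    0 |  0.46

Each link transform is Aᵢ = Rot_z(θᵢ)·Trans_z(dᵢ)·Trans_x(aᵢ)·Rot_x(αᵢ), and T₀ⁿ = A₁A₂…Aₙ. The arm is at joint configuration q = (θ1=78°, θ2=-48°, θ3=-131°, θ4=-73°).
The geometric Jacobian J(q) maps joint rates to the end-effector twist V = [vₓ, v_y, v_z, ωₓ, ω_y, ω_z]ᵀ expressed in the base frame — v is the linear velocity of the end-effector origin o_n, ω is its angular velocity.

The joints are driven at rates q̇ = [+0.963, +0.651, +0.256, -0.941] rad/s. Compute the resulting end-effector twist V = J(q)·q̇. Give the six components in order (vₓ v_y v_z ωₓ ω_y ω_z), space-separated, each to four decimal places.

o_n = [-0.4801, 1.3380, -0.1418]
J₁: ẑ×o_n = [-1.3380, -0.4801, 0.0000], ω = ẑ
J2: z=[-0.9781, 0.2079, 0.0000] o=[0.0665, 0.3130, 0.0000] → [-0.0295, -0.1387, -0.8889, -0.9781, 0.2079, 0.0000]
J3: z=[0.1545, 0.7269, -0.6691] o=[0.1403, 0.6599, 0.3939] → [0.0644, 0.4979, 0.5557, 0.1545, 0.7269, -0.6691]
J4: z=[-0.5367, 0.6304, 0.5609] o=[-0.1584, 0.5618, 0.2183] → [-0.6623, -0.3738, -0.2138, -0.5367, 0.6304, 0.5609]
V = J·q̇ = [-0.6679, -0.0735, -0.2353, -0.0922, -0.2717, 0.2639]

-0.6679 -0.0735 -0.2353 -0.0922 -0.2717 0.2639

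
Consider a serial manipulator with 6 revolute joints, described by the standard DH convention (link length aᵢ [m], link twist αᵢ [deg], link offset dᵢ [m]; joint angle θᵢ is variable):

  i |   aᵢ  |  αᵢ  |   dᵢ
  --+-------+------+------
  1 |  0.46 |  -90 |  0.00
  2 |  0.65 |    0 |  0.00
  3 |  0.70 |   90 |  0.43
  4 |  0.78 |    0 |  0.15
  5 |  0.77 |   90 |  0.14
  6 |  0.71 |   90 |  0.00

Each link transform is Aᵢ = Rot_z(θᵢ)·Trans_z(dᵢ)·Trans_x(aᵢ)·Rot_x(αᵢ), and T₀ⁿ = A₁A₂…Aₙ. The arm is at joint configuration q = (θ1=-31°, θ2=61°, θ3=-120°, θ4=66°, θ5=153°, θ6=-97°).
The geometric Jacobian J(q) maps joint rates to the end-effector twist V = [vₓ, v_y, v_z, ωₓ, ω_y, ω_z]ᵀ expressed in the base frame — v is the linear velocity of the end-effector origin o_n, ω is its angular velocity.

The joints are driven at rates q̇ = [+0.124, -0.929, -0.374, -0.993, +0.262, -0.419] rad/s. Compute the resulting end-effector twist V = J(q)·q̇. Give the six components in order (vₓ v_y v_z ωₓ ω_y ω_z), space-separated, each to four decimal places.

0.6200 0.1295 1.6345 -0.1853 -1.7887 -0.0265

o_n = [1.5506, -0.1006, -0.3654]
J₁: ẑ×o_n = [0.1006, 1.5506, -0.0000], ω = ẑ
J2: z=[0.5150, 0.8572, 0.0000] o=[0.3943, -0.2369, 0.0000] → [-0.3132, 0.1882, -0.9210, 0.5150, 0.8572, 0.0000]
J3: z=[0.5150, 0.8572, 0.0000] o=[0.6644, -0.3992, -0.5685] → [0.1741, -0.1046, -0.6058, 0.5150, 0.8572, 0.0000]
J4: z=[-0.7347, 0.4415, 0.5150] o=[1.1949, -0.2163, 0.0315] → [-0.2349, -0.1084, -0.2421, -0.7347, 0.4415, 0.5150]
J5: z=[-0.7347, 0.4415, 0.5150] o=[1.5918, 0.3765, 0.3807] → [-0.0837, -0.5694, 0.3687, -0.7347, 0.4415, 0.5150]
J6: z=[0.1224, 0.8331, -0.5394] o=[0.9751, 0.1817, -0.0601] → [-0.4066, -0.2731, -0.5140, 0.1224, 0.8331, -0.5394]
V = J·q̇ = [0.6200, 0.1295, 1.6345, -0.1853, -1.7887, -0.0265]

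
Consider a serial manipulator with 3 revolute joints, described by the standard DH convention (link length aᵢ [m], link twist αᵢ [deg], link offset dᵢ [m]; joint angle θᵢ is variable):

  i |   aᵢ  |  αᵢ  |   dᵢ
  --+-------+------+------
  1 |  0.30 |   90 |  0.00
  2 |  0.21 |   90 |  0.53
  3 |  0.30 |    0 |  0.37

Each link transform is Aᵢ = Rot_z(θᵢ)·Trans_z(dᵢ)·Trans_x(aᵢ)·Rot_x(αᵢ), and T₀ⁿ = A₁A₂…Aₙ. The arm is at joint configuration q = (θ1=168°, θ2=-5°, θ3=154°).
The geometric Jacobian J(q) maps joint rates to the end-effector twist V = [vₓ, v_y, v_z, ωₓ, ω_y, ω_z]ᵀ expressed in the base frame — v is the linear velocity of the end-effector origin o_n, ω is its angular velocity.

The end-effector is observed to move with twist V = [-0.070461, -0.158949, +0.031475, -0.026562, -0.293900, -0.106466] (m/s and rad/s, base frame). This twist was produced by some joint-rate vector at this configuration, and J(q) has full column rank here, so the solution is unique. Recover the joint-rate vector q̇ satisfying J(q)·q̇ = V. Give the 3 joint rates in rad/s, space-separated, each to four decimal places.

o_n = [-0.0663, 0.6904, -0.3634]
J₁: ẑ×o_n = [-0.6904, -0.0663, 0.0000], ω = ẑ
J2: z=[0.2079, 0.9781, 0.0000] o=[-0.2934, 0.0624, 0.0000] → [-0.3555, 0.0756, -0.0917, 0.2079, 0.9781, 0.0000]
J3: z=[0.0853, -0.0181, -0.9962] o=[-0.3879, 0.6243, -0.0183] → [0.0721, -0.2910, 0.0115, 0.0853, -0.0181, -0.9962]
q̇ = J⁺·V = [0.2950, -0.2930, 0.4030]

0.2950 -0.2930 0.4030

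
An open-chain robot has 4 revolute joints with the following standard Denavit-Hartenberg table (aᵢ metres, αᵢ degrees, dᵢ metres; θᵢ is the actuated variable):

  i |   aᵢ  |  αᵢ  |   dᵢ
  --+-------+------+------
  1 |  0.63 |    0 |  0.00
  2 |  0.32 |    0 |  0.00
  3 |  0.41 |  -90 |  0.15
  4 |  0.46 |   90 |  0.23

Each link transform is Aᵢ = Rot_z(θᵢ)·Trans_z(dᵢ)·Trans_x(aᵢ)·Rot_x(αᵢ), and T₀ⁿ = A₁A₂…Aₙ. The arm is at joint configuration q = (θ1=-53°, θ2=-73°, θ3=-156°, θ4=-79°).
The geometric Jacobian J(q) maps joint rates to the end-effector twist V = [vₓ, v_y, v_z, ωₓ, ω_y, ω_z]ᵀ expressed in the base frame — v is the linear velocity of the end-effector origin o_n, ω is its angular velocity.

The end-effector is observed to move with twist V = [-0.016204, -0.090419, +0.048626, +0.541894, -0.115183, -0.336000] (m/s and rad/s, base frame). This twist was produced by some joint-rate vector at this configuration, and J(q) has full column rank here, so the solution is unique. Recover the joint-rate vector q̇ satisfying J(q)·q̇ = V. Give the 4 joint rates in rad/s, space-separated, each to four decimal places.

0.0120 -0.5910 0.2430 -0.5540

o_n = [0.0696, -0.2273, 0.6015]
J₁: ẑ×o_n = [0.2273, 0.0696, -0.0000], ω = ẑ
J2: z=[0.0000, 0.0000, 1.0000] o=[0.3791, -0.5031, 0.0000] → [-0.2758, -0.3096, 0.0000, 0.0000, 0.0000, 1.0000]
J3: z=[0.0000, 0.0000, 1.0000] o=[0.1911, -0.7620, 0.0000] → [-0.5347, -0.1215, 0.0000, 0.0000, 0.0000, 1.0000]
J4: z=[-0.9781, 0.2079, 0.0000] o=[0.2763, -0.3610, 0.1500] → [0.0939, 0.4417, -0.0878, -0.9781, 0.2079, 0.0000]
q̇ = J⁺·V = [0.0120, -0.5910, 0.2430, -0.5540]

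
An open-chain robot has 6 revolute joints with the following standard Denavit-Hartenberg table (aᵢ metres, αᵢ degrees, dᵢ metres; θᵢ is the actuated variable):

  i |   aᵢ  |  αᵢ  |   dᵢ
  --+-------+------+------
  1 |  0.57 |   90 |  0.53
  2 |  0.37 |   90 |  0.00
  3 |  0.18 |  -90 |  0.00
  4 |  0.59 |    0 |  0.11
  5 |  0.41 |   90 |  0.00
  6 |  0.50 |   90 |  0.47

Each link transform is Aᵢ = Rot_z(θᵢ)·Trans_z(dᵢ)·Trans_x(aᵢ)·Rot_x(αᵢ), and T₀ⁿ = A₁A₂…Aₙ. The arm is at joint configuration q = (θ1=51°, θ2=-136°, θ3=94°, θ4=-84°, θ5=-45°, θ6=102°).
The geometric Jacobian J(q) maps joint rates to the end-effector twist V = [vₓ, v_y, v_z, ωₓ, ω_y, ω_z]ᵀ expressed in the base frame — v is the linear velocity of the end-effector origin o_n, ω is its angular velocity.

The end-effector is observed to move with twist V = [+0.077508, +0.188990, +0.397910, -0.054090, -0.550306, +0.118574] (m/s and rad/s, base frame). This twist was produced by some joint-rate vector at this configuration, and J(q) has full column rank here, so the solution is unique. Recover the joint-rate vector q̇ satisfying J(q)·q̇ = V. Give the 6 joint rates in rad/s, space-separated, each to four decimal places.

-0.3910 -0.4670 0.0630 0.2570 -0.2890 -0.9920

o_n = [-0.0570, 0.4972, 1.0532]
J₁: ẑ×o_n = [-0.4972, -0.0570, 0.0000], ω = ẑ
J2: z=[0.7771, -0.6293, 0.0000] o=[0.3587, 0.4430, 0.5300] → [-0.3293, -0.4066, -0.2195, 0.7771, -0.6293, 0.0000]
J3: z=[-0.4372, -0.5399, 0.7193] o=[0.1912, 0.2361, 0.2730] → [-0.6090, 0.1625, -0.2481, -0.4372, -0.5399, 0.7193]
J4: z=[0.3974, 0.6016, 0.6930] o=[0.3364, 0.1301, 0.2817] → [0.2098, -0.5792, 0.3826, 0.3974, 0.6016, 0.6930]
J5: z=[0.3974, 0.6016, 0.6930] o=[0.1734, -0.1568, 0.7830] → [-0.2906, -0.2670, 0.3985, 0.3974, 0.6016, 0.6930]
J6: z=[-0.3519, 0.7973, -0.4904] o=[-0.1741, -0.1768, 0.9997] → [0.3732, -0.0386, -0.3305, -0.3519, 0.7973, -0.4904]
q̇ = J⁺·V = [-0.3910, -0.4670, 0.0630, 0.2570, -0.2890, -0.9920]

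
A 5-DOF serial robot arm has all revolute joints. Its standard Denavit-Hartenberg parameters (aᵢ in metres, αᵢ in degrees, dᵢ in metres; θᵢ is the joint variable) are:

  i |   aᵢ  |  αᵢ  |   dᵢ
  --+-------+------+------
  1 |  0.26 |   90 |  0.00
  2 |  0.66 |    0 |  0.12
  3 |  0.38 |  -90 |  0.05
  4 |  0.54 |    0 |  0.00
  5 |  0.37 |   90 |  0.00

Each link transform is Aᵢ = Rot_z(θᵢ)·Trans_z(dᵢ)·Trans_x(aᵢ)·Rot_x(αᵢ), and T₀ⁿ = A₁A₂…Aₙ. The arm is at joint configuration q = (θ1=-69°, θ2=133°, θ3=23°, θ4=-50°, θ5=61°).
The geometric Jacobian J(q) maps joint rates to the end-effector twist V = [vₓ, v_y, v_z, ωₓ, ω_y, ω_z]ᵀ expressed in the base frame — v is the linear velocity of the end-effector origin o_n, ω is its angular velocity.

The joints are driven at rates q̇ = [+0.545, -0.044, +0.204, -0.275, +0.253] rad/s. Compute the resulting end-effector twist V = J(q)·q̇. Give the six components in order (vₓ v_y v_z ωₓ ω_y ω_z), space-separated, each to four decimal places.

o_n = [-0.9041, 0.9235, 0.9262]
J₁: ẑ×o_n = [-0.9235, -0.9041, 0.0000], ω = ẑ
J2: z=[-0.9336, -0.3584, 0.0000] o=[0.0932, -0.2427, 0.0000] → [-0.3319, 0.8646, -1.4462, -0.9336, -0.3584, 0.0000]
J3: z=[-0.9336, -0.3584, 0.0000] o=[-0.1802, 0.1345, 0.4827] → [-0.1589, 0.4140, -0.9960, -0.9336, -0.3584, 0.0000]
J4: z=[-0.1458, 0.3797, -0.9135] o=[-0.3512, 0.4407, 0.6373] → [0.5508, 0.5471, 0.1395, -0.1458, 0.3797, -0.9135]
J5: z=[-0.1458, 0.3797, -0.9135] o=[-0.8511, 0.5884, 0.7784] → [0.3622, 0.0699, -0.0287, -0.1458, 0.3797, -0.9135]
V = J·q̇ = [-0.5810, -0.5791, -0.1852, -0.1462, -0.0657, 0.5651]

-0.5810 -0.5791 -0.1852 -0.1462 -0.0657 0.5651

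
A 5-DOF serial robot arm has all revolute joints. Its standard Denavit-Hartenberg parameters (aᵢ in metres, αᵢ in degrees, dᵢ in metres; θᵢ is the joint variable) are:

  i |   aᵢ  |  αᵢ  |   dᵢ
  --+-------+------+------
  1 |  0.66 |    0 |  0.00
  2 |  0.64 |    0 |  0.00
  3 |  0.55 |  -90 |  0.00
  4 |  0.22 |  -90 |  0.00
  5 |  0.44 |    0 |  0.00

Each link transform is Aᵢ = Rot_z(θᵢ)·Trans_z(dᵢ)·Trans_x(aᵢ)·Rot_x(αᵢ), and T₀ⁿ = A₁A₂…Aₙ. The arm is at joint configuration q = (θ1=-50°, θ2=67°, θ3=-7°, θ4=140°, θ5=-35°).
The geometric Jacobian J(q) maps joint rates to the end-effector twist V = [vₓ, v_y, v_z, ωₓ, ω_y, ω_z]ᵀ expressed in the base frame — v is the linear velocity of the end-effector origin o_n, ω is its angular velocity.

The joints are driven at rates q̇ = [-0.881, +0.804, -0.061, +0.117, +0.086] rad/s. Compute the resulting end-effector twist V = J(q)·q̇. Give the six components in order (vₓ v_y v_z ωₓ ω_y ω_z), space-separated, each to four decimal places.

-0.4482 -0.4701 0.0381 -0.0748 0.1056 -0.0721

o_n = [1.0962, -0.0516, -0.3731]
J₁: ẑ×o_n = [0.0516, 1.0962, -0.0000], ω = ẑ
J2: z=[0.0000, 0.0000, 1.0000] o=[0.4242, -0.5056, 0.0000] → [-0.4540, 0.6720, 0.0000, 0.0000, 0.0000, 1.0000]
J3: z=[0.0000, 0.0000, 1.0000] o=[1.0363, -0.3185, 0.0000] → [-0.2668, 0.0599, 0.0000, 0.0000, 0.0000, 1.0000]
J4: z=[-0.1736, 0.9848, 0.0000] o=[1.5779, -0.2230, 0.0000] → [-0.3674, -0.0648, 0.4446, -0.1736, 0.9848, 0.0000]
J5: z=[-0.6330, -0.1116, 0.7660] o=[1.4119, -0.2522, -0.1414] → [-0.1278, -0.3885, -0.1622, -0.6330, -0.1116, 0.7660]
V = J·q̇ = [-0.4482, -0.4701, 0.0381, -0.0748, 0.1056, -0.0721]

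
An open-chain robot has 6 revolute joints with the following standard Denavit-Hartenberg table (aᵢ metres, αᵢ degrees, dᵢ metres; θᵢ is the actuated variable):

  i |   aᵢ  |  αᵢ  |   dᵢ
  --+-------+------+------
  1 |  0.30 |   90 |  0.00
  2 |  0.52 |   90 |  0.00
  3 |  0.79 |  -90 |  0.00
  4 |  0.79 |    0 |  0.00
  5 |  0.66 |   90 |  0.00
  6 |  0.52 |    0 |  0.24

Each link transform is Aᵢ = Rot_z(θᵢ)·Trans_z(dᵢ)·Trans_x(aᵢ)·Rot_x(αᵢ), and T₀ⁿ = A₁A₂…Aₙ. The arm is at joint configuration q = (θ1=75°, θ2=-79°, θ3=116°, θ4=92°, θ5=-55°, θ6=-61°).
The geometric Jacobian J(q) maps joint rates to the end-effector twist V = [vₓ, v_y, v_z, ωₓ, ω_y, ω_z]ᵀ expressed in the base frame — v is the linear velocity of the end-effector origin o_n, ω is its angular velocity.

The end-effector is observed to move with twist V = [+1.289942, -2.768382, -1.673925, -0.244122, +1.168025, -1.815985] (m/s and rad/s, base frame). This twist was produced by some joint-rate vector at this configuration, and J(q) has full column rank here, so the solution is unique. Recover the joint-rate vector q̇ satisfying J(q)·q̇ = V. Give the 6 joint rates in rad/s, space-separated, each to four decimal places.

-0.7690 -0.7950 -0.4360 -0.5920 -0.6270 -0.5130

o_n = [1.9918, 0.9842, 0.0108]
J₁: ẑ×o_n = [-0.9842, 1.9918, 0.0000], ω = ẑ
J2: z=[0.9659, -0.2588, 0.0000] o=[0.0776, 0.2898, 0.0000] → [-0.0028, -0.0104, 1.1661, 0.9659, -0.2588, 0.0000]
J3: z=[-0.2541, -0.9482, -0.1908] o=[0.1033, 0.3856, -0.5104] → [-0.3800, -0.2279, 1.6385, -0.2541, -0.9482, -0.1908]
J4: z=[-0.4678, -0.0522, 0.8823] o=[0.7721, 0.1380, -0.1705] → [-0.7560, 1.1609, -0.3322, -0.4678, -0.0522, 0.8823]
J5: z=[-0.4678, -0.0522, 0.8823] o=[0.9493, 0.8953, -0.0317] → [-0.0806, 0.9396, 0.0128, -0.4678, -0.0522, 0.8823]
J6: z=[0.3065, -0.9459, 0.1066] o=[1.4964, 1.1067, 0.2709] → [0.2591, 0.1325, 0.4309, 0.3065, -0.9459, 0.1066]
q̇ = J⁺·V = [-0.7690, -0.7950, -0.4360, -0.5920, -0.6270, -0.5130]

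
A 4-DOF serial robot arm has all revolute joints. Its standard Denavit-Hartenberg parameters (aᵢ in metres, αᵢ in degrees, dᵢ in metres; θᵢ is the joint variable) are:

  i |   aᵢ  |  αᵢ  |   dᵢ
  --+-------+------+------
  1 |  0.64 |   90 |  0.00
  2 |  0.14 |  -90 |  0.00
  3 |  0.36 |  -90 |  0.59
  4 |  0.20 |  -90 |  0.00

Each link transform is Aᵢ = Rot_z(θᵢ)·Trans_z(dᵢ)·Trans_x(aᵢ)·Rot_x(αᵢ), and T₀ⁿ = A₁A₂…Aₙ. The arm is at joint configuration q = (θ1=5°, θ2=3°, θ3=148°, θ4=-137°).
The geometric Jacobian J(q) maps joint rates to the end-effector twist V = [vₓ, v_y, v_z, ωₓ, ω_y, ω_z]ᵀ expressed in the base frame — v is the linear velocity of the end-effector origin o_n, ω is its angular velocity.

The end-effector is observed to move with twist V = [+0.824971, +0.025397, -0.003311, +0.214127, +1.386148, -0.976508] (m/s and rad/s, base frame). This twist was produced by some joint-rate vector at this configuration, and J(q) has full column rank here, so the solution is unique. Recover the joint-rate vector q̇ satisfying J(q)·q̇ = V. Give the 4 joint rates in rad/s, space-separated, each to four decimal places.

o_n = [0.5488, 0.1617, 0.7232]
J₁: ẑ×o_n = [-0.1617, 0.5488, 0.0000], ω = ẑ
J2: z=[0.0872, -0.9962, 0.0000] o=[0.6376, 0.0558, 0.0000] → [-0.7205, -0.0630, -0.0792, 0.0872, -0.9962, 0.0000]
J3: z=[-0.0521, -0.0046, 0.9986] o=[0.7768, 0.0680, 0.0073] → [-0.0969, -0.1904, -0.0059, -0.0521, -0.0046, 0.9986]
J4: z=[-0.4533, -0.8909, -0.0277] o=[0.4257, 0.2287, 0.5805] → [-0.1290, 0.0613, 0.1400, -0.4533, -0.8909, -0.0277]
q̇ = J⁺·V = [-0.2510, -0.8890, -0.7420, -0.5580]

-0.2510 -0.8890 -0.7420 -0.5580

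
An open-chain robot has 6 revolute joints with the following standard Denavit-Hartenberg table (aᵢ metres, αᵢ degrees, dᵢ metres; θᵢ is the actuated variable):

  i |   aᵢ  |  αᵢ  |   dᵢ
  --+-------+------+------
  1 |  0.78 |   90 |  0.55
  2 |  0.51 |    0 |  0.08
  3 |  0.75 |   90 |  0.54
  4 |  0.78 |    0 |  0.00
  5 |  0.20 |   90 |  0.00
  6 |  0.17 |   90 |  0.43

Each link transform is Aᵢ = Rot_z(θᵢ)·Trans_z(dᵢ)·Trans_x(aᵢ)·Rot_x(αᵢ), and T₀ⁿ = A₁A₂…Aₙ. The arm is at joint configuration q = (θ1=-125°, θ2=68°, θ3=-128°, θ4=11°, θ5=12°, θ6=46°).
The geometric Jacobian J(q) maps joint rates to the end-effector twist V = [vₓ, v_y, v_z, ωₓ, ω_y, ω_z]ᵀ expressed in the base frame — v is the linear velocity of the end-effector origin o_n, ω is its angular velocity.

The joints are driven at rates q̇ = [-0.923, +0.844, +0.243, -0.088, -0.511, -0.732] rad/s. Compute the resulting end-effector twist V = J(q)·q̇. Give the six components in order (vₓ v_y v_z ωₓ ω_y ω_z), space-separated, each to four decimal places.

-1.7855 -0.1052 1.2217 -1.6579 0.7022 -0.3758

o_n = [-1.4704, -1.2330, -0.7500]
J₁: ẑ×o_n = [1.2330, -1.4704, 0.0000], ω = ẑ
J2: z=[-0.8192, 0.5736, 0.0000] o=[-0.4474, -0.6389, 0.5500] → [-0.7456, -1.0649, 1.0734, -0.8192, 0.5736, 0.0000]
J3: z=[-0.8192, 0.5736, 0.0000] o=[-0.6225, -0.7496, 1.0229] → [-1.0169, -1.4522, 0.8823, -0.8192, 0.5736, 0.0000]
J4: z=[0.4967, 0.7094, -0.5000] o=[-1.2799, -0.7470, 0.3733] → [-1.0399, 0.6532, -0.1063, 0.4967, 0.7094, -0.5000]
J5: z=[0.4967, 0.7094, -0.5000] o=[-1.6214, -0.9752, -0.2897] → [-0.4554, 0.1531, -0.2352, 0.4967, 0.7094, -0.5000]
J6: z=[0.6420, -0.6880, -0.3384] o=[-1.7382, -1.0058, -0.4492] → [0.1301, 0.1025, 0.0384, 0.6420, -0.6880, -0.3384]
V = J·q̇ = [-1.7855, -0.1052, 1.2217, -1.6579, 0.7022, -0.3758]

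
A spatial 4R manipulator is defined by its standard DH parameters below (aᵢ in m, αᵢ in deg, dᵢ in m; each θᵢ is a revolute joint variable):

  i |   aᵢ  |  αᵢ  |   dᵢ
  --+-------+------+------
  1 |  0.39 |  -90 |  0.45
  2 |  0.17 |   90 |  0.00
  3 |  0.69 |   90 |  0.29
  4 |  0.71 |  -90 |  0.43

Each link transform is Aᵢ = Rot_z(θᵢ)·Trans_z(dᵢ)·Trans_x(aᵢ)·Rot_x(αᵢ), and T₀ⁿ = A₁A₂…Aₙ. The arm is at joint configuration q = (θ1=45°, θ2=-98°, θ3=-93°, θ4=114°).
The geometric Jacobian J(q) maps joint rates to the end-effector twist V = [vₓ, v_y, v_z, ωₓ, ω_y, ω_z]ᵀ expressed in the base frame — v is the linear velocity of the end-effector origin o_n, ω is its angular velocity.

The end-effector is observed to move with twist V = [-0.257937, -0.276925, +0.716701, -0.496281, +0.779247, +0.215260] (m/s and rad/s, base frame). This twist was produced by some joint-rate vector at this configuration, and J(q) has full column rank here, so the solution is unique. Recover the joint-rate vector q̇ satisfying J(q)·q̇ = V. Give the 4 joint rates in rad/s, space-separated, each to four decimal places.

o_n = [-0.0865, -0.6213, 0.0417]
J₁: ẑ×o_n = [0.6213, -0.0865, 0.0000], ω = ẑ
J2: z=[-0.7071, 0.7071, 0.0000] o=[0.2758, 0.2758, 0.4500] → [-0.2887, -0.2887, 0.8905, -0.7071, 0.7071, 0.0000]
J3: z=[-0.7002, -0.7002, -0.1392] o=[0.2590, 0.2590, 0.6183] → [0.2813, -0.3557, 0.3745, -0.7002, -0.7002, -0.1392]
J4: z=[0.0613, 0.1353, -0.9889] o=[0.5468, -0.4277, 0.5422] → [-0.2591, 0.6569, 0.0738, 0.0613, 0.1353, -0.9889]
q̇ = J⁺·V = [0.0510, 0.9090, -0.2210, -0.1350]

0.0510 0.9090 -0.2210 -0.1350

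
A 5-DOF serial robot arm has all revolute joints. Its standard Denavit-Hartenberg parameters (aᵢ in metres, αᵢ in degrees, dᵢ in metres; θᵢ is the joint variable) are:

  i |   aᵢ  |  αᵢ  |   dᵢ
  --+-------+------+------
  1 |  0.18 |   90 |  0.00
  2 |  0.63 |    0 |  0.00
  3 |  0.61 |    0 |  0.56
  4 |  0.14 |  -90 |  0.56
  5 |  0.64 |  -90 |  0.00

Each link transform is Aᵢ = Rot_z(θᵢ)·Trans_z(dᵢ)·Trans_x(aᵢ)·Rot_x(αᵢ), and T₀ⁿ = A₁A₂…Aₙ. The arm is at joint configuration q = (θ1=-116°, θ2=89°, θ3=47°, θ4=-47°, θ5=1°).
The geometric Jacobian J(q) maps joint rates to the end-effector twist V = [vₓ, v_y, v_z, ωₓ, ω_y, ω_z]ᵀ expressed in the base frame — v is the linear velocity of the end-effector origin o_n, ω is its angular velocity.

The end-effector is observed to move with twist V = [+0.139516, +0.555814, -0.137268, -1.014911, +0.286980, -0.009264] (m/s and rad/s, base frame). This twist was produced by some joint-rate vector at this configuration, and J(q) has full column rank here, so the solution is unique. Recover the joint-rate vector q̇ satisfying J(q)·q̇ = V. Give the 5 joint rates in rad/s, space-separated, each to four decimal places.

o_n = [-0.8939, 0.6966, 1.8334]
J₁: ẑ×o_n = [-0.6966, -0.8939, 0.0000], ω = ẑ
J2: z=[-0.8988, 0.4384, 0.0000] o=[-0.0789, -0.1618, 0.0000] → [0.8037, 1.6479, -0.4142, -0.8988, 0.4384, 0.0000]
J3: z=[-0.8988, 0.4384, 0.0000] o=[-0.0837, -0.1717, 0.6299] → [0.5276, 1.0817, -0.4252, -0.8988, 0.4384, 0.0000]
J4: z=[-0.8988, 0.4384, 0.0000] o=[-0.3947, 0.4682, 1.0536] → [0.3418, 0.7009, 0.0136, -0.8988, 0.4384, 0.0000]
J5: z=[0.4383, 0.8987, 0.0175] o=[-0.8991, 0.7115, 1.1936] → [0.5752, -0.2803, -0.0112, 0.4383, 0.8987, 0.0175]
q̇ = J⁺·V = [-0.0060, -0.6300, 0.9640, 0.7040, -0.1870]

-0.0060 -0.6300 0.9640 0.7040 -0.1870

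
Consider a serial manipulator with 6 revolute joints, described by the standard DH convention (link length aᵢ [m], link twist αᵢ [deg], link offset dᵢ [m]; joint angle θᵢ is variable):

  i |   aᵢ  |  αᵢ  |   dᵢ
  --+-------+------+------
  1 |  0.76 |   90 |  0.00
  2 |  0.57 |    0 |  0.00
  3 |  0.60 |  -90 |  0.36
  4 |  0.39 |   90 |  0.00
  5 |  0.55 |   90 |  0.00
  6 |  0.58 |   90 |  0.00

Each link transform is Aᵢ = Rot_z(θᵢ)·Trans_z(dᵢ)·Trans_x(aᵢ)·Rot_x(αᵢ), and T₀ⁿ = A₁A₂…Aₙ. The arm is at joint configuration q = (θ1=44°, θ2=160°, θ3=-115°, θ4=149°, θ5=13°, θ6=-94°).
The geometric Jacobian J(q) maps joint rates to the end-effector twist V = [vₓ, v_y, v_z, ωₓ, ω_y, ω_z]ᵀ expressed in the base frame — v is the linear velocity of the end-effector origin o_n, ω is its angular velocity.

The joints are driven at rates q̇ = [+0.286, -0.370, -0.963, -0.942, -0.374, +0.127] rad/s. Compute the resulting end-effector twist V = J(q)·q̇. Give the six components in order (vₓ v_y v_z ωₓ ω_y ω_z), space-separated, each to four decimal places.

o_n = [0.1476, -0.4126, -0.0478]
J₁: ẑ×o_n = [0.4126, 0.1476, -0.0000], ω = ẑ
J2: z=[0.6947, -0.7193, 0.0000] o=[0.5467, 0.5279, 0.0000] → [0.0344, 0.0332, -0.9404, 0.6947, -0.7193, 0.0000]
J3: z=[0.6947, -0.7193, 0.0000] o=[0.1614, 0.1559, 0.1950] → [0.1746, 0.1686, -0.4048, 0.6947, -0.7193, 0.0000]
J4: z=[-0.5087, -0.4912, 0.7071] o=[0.7167, 0.1916, 0.6192] → [0.7549, -0.7416, 0.0278, -0.5087, -0.4912, 0.7071]
J5: z=[-0.3335, 0.8696, 0.3642] o=[0.4071, 0.1719, 0.3828] → [-0.1616, -0.2381, 0.4205, -0.3335, 0.8696, 0.3642]
J6: z=[0.3171, 0.4672, -0.8253] o=[-0.0812, 0.0840, 0.1455] → [-0.5002, -0.1276, -0.2644, 0.3171, 0.4672, -0.8253]
V = J·q̇ = [-0.7770, 0.6390, 0.5207, -0.2818, 1.1557, -0.6211]

-0.7770 0.6390 0.5207 -0.2818 1.1557 -0.6211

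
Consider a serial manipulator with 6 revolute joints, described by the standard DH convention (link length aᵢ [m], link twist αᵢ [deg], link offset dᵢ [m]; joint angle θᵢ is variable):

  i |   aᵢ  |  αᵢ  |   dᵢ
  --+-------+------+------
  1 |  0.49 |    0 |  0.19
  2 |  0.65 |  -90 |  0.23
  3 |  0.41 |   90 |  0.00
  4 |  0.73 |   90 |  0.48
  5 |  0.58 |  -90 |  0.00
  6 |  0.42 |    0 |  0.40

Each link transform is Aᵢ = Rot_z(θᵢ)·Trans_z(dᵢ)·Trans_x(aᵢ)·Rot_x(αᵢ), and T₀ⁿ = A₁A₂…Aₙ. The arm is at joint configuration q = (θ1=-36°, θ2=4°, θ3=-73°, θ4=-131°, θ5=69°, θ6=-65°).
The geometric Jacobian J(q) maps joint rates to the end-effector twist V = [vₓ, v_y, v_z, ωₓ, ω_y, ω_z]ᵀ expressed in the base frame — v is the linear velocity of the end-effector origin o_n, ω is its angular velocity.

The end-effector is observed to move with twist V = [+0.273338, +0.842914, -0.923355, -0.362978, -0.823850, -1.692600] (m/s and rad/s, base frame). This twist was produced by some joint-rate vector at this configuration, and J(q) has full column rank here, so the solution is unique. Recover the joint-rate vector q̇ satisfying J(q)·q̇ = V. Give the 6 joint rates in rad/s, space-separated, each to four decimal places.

-0.5720 -0.7100 -0.6640 -0.0880 0.1190 -0.4330

o_n = [-0.3220, -0.1035, 0.5323]
J₁: ẑ×o_n = [0.1035, -0.3220, 0.0000], ω = ẑ
J2: z=[0.0000, 0.0000, 1.0000] o=[0.3964, -0.2880, 0.1900] → [-0.1845, -0.7184, 0.0000, 0.0000, 0.0000, 1.0000]
J3: z=[0.5299, 0.8480, 0.0000] o=[0.9476, -0.6325, 0.4200] → [0.0953, -0.0595, 1.3570, 0.5299, 0.8480, 0.0000]
J4: z=[-0.8110, 0.5068, 0.2924] o=[1.0493, -0.6960, 0.8121] → [-0.3150, -0.6278, 0.2145, -0.8110, 0.5068, 0.2924]
J5: z=[0.1605, 0.6733, -0.7217] o=[0.2493, -0.8458, 0.4944] → [0.5612, 0.4062, 0.5038, 0.1605, 0.6733, -0.7217]
J6: z=[0.2346, 0.6842, 0.6905] o=[-0.3067, -0.6833, 0.5223] → [-0.3934, -0.0129, 0.1464, 0.2346, 0.6842, 0.6905]
q̇ = J⁺·V = [-0.5720, -0.7100, -0.6640, -0.0880, 0.1190, -0.4330]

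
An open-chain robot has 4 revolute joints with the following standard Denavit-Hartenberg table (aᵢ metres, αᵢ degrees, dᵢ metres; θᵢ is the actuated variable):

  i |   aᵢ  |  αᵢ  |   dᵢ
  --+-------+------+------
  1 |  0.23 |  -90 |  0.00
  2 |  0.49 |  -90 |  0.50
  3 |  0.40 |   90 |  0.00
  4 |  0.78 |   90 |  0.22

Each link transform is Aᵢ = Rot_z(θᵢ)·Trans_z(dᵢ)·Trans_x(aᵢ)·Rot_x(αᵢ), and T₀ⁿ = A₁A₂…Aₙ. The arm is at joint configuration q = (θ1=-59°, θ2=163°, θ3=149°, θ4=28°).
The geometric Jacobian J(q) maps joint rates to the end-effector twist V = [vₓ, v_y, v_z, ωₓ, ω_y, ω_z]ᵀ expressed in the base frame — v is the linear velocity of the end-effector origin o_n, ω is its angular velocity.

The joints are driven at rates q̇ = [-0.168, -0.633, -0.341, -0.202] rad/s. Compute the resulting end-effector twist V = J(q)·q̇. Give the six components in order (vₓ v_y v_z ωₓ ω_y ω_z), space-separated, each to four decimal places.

-0.5763 0.1993 -0.0573 -0.2916 -0.4076 -0.4637

o_n = [0.0121, -0.5042, 0.4466]
J₁: ẑ×o_n = [0.5042, 0.0121, -0.0000], ω = ẑ
J2: z=[0.8572, 0.5150, 0.0000] o=[0.1185, -0.1971, 0.0000] → [0.2300, -0.3828, -0.2084, 0.8572, 0.5150, 0.0000]
J3: z=[-0.1506, 0.2506, 0.9563] o=[0.3057, 0.4620, -0.1433] → [1.0718, -0.1919, 0.2191, -0.1506, 0.2506, 0.9563]
J4: z=[-0.9884, -0.0193, -0.1506] o=[0.2980, 0.0749, -0.0430] → [-0.0966, 0.5270, 0.5668, -0.9884, -0.0193, -0.1506]
V = J·q̇ = [-0.5763, 0.1993, -0.0573, -0.2916, -0.4076, -0.4637]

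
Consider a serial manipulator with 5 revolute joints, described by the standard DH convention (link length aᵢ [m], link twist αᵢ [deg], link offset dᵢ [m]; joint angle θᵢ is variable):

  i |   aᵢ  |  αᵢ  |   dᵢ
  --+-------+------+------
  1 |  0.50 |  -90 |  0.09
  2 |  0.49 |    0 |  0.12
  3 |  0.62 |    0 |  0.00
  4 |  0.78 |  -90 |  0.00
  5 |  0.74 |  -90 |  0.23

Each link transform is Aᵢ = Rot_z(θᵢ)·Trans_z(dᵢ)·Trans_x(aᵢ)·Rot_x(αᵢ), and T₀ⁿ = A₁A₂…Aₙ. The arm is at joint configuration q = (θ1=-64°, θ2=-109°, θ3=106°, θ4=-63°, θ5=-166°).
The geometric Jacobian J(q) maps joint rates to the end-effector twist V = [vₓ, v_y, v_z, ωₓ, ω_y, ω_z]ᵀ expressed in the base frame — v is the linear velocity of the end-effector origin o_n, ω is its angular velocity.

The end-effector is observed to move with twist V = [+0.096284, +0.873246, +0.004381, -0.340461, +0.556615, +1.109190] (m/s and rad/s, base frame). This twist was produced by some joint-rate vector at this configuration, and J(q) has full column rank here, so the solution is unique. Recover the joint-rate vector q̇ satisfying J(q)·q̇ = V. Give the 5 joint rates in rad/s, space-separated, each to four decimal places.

o_n = [0.7926, -0.9429, 0.5488]
J₁: ẑ×o_n = [0.9429, 0.7926, -0.0000], ω = ẑ
J2: z=[0.8988, 0.4384, 0.0000] o=[0.2192, -0.4494, 0.0900] → [0.2011, -0.4124, -0.6949, 0.8988, 0.4384, 0.0000]
J3: z=[0.8988, 0.4384, 0.0000] o=[0.2571, -0.2534, 0.5533] → [-0.0020, 0.0040, -0.8545, 0.8988, 0.4384, 0.0000]
J4: z=[0.8988, 0.4384, 0.0000] o=[0.5285, -0.8099, 0.5858] → [-0.0162, 0.0332, -0.2353, 0.8988, 0.4384, 0.0000]
J5: z=[0.4005, -0.8211, -0.4067] o=[0.6676, -1.0950, 1.2983] → [0.6773, 0.2493, 0.1635, 0.4005, -0.8211, -0.4067]
q̇ = J⁺·V = [0.8200, -0.9380, 0.5250, 0.3510, -0.7110]

0.8200 -0.9380 0.5250 0.3510 -0.7110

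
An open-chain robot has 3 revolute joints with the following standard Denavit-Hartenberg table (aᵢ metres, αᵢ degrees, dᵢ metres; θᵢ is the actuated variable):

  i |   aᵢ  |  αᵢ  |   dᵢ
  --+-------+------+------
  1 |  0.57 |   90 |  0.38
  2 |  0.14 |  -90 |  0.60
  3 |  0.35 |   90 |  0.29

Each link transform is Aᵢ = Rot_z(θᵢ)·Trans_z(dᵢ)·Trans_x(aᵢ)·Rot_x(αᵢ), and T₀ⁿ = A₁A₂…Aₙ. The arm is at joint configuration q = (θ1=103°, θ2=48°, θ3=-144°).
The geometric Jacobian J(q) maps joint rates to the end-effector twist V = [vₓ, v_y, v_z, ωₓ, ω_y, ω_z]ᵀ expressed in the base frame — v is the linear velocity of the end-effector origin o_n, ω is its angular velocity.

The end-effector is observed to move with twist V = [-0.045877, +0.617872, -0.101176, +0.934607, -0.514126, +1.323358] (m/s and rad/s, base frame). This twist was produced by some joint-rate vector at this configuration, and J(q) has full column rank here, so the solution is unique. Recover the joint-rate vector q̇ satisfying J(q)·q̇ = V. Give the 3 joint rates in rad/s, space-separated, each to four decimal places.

o_n = [0.7269, 0.4333, 0.4677]
J₁: ẑ×o_n = [-0.4333, 0.7269, 0.0000], ω = ẑ
J2: z=[0.9744, 0.2250, 0.0000] o=[-0.1282, 0.5554, 0.3800] → [0.0197, -0.0854, -0.3113, 0.9744, 0.2250, 0.0000]
J3: z=[0.1672, -0.7241, 0.6691] o=[0.4353, 0.7816, 0.4840] → [0.2449, 0.1978, 0.1529, 0.1672, -0.7241, 0.6691]
q̇ = J⁺·V = [0.6830, 0.7950, 0.9570]

0.6830 0.7950 0.9570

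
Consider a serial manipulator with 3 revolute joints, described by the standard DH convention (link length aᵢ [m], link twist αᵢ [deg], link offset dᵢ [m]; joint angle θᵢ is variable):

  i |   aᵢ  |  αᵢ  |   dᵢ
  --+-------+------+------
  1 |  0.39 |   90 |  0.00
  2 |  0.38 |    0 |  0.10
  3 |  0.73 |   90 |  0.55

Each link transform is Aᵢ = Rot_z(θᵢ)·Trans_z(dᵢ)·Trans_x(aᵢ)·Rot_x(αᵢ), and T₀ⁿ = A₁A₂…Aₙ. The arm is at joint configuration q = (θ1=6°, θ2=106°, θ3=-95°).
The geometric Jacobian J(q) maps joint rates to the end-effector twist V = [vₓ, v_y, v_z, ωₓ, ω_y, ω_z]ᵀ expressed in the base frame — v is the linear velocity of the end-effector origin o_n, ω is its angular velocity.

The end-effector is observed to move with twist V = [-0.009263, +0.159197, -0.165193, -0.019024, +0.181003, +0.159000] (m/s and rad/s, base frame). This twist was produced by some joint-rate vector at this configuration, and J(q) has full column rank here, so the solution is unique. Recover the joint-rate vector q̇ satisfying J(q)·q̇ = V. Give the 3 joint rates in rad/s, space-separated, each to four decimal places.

o_n = [1.0643, -0.5417, 0.5046]
J₁: ẑ×o_n = [0.5417, 1.0643, -0.0000], ω = ẑ
J2: z=[0.1045, -0.9945, 0.0000] o=[0.3879, 0.0408, 0.0000] → [-0.5018, -0.0527, 0.6118, 0.1045, -0.9945, 0.0000]
J3: z=[0.1045, -0.9945, 0.0000] o=[0.2941, -0.0696, 0.3653] → [-0.1385, -0.0146, 0.7166, 0.1045, -0.9945, 0.0000]
q̇ = J⁺·V = [0.1590, 0.3320, -0.5140]

0.1590 0.3320 -0.5140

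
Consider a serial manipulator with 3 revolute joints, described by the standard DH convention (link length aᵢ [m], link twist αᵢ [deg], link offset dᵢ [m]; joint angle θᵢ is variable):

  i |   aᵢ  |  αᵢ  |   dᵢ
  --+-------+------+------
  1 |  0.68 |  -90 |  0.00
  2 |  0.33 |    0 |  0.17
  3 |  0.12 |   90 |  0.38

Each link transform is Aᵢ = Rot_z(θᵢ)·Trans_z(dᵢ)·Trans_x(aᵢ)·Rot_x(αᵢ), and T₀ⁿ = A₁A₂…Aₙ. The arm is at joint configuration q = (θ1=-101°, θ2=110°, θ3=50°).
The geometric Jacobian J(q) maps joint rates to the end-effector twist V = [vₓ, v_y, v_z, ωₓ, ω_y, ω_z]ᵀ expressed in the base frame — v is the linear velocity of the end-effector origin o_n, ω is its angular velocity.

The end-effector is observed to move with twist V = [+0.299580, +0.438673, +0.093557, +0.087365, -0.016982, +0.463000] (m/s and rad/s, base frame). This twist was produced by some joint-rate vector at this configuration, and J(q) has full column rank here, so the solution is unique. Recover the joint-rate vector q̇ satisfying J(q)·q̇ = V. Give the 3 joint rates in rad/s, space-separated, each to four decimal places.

o_n = [0.4532, -0.5510, -0.3511]
J₁: ẑ×o_n = [0.5510, 0.4532, -0.0000], ω = ẑ
J2: z=[0.9816, -0.1908, 0.0000] o=[-0.1298, -0.6675, 0.0000] → [0.0670, 0.3447, 0.2256, 0.9816, -0.1908, 0.0000]
J3: z=[0.9816, -0.1908, 0.0000] o=[0.0587, -0.5892, -0.3101] → [0.0078, 0.0403, 0.1128, 0.9816, -0.1908, 0.0000]
q̇ = J⁺·V = [0.4630, 0.7400, -0.6510]

0.4630 0.7400 -0.6510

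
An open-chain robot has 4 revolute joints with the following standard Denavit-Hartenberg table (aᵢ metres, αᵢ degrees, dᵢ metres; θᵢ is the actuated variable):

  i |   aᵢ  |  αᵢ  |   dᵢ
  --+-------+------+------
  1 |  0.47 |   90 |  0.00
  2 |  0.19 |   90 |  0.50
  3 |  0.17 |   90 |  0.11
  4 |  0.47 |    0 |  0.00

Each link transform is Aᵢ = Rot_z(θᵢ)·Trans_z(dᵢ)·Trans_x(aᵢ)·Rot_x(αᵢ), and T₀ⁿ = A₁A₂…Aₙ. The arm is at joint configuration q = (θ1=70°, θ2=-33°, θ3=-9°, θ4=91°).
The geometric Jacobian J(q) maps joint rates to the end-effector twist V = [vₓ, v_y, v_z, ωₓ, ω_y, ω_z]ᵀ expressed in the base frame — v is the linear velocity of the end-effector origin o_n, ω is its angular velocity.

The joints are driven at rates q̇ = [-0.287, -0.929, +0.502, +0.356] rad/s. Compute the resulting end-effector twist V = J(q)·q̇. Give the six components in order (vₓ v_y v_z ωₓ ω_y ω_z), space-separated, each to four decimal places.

o_n = [0.5991, 0.2582, -0.6769]
J₁: ẑ×o_n = [-0.2582, 0.5991, 0.0000], ω = ẑ
J2: z=[0.9397, -0.3420, 0.0000] o=[0.1607, 0.4417, 0.0000] → [0.2315, 0.6361, -0.0225, 0.9397, -0.3420, 0.0000]
J3: z=[-0.1863, -0.5118, -0.8387] o=[0.6851, 0.4204, -0.1035] → [0.1574, -0.0347, -0.0138, -0.1863, -0.5118, -0.8387]
J4: z=[-0.9730, 0.2145, 0.0852] o=[0.6878, 0.5055, -0.2872] → [-0.0625, -0.3867, 0.2597, -0.9730, 0.2145, 0.0852]
V = J·q̇ = [-0.0842, -0.9180, 0.1064, -1.3129, 0.1372, -0.6777]

-0.0842 -0.9180 0.1064 -1.3129 0.1372 -0.6777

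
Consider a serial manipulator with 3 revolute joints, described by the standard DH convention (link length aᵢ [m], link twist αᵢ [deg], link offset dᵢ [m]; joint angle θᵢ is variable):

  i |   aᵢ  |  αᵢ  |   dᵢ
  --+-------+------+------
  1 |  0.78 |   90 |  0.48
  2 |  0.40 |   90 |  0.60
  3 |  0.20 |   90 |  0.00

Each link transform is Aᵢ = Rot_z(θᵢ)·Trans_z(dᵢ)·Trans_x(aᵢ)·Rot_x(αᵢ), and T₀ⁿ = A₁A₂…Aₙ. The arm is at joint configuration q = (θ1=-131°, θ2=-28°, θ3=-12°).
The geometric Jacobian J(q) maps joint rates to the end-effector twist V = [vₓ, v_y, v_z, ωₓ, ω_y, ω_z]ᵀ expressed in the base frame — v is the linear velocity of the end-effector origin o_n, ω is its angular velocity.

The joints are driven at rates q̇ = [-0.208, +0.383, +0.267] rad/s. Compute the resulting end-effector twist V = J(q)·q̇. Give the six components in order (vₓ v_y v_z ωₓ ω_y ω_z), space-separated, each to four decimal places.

o_n = [-1.2782, -0.6192, 0.2004]
J₁: ẑ×o_n = [0.6192, -1.2782, 0.0000], ω = ẑ
J2: z=[-0.7547, 0.6561, 0.0000] o=[-0.5117, -0.5887, 0.4800] → [-0.1835, -0.2110, 0.5259, -0.7547, 0.6561, 0.0000]
J3: z=[0.3080, 0.3543, -0.8829] o=[-1.1963, -0.4616, 0.2922] → [-0.1717, 0.1006, -0.0195, 0.3080, 0.3543, -0.8829]
V = J·q̇ = [-0.2449, 0.2119, 0.1962, -0.2068, 0.3459, -0.4437]

-0.2449 0.2119 0.1962 -0.2068 0.3459 -0.4437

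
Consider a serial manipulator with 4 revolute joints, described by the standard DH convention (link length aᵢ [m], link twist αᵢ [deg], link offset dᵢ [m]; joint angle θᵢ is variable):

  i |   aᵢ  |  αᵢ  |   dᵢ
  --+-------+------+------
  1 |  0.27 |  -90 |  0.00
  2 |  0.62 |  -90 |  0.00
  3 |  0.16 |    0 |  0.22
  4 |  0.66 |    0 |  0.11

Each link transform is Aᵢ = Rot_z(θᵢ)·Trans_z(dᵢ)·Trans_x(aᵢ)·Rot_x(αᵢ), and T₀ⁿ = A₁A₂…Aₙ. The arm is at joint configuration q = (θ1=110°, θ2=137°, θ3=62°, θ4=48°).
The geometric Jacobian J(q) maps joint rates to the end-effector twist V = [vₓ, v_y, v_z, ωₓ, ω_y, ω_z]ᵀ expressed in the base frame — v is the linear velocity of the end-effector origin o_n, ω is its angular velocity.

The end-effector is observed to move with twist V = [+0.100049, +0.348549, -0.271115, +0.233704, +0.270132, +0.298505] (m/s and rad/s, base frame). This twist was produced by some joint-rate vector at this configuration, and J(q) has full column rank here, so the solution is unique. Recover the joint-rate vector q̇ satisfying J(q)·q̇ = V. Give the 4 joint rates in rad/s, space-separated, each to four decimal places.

0.4850 -0.3120 0.1460 -0.4010

o_n = [0.8176, -0.0199, -0.0788]
J₁: ẑ×o_n = [0.0199, 0.8176, -0.0000], ω = ẑ
J2: z=[-0.9397, -0.3420, 0.0000] o=[-0.0923, 0.2537, 0.0000] → [0.0269, -0.0740, 0.5683, -0.9397, -0.3420, 0.0000]
J3: z=[0.2333, -0.6409, 0.7314] o=[0.0627, -0.1724, -0.4228] → [-0.3320, 0.4718, 0.5193, 0.2333, -0.6409, 0.7314]
J4: z=[0.2333, -0.6409, 0.7314] o=[0.2656, -0.3167, -0.3132] → [-0.3673, 0.3490, 0.4230, 0.2333, -0.6409, 0.7314]
q̇ = J⁺·V = [0.4850, -0.3120, 0.1460, -0.4010]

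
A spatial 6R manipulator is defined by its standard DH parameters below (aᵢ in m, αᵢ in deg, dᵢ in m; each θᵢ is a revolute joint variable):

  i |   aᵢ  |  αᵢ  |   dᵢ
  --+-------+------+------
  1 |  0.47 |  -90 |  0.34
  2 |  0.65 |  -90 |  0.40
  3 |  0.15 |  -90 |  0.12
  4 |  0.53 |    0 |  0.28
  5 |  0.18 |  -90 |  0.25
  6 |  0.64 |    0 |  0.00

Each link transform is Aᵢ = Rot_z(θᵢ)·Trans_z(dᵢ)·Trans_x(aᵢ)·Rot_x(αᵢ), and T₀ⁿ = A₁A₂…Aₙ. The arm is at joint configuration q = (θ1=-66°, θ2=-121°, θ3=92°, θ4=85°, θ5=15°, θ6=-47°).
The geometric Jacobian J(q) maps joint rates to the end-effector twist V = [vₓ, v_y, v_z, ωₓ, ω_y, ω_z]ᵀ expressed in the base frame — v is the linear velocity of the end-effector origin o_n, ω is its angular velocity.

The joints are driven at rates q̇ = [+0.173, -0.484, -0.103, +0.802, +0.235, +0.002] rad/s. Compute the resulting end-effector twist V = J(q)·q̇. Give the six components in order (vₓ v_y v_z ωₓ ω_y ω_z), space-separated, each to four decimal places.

o_n = [0.2266, 0.3412, -0.4833]
J₁: ẑ×o_n = [-0.3412, 0.2266, 0.0000], ω = ẑ
J2: z=[0.9135, 0.4067, 0.0000] o=[0.1912, -0.4294, 0.3400] → [-0.3349, 0.7521, 0.6896, 0.9135, 0.4067, 0.0000]
J3: z=[0.3486, -0.7831, 0.5150] o=[0.4204, 0.0392, 0.8972] → [0.9254, 0.3814, -0.0465, 0.3486, -0.7831, 0.5150]
J4: z=[0.2412, -0.4560, -0.8566] o=[0.3264, -0.1182, 0.9545] → [1.0492, 0.4324, 0.0653, 0.2412, -0.4560, -0.8566]
J5: z=[0.2412, -0.4560, -0.8566] o=[0.1680, 0.1480, 0.4413] → [0.5872, 0.1729, 0.0733, 0.2412, -0.4560, -0.8566]
J6: z=[0.9525, 0.2805, 0.1189] o=[0.1949, 0.1860, 0.1368] → [-0.1924, 0.5944, 0.1389, 0.9525, 0.2805, 0.1189]
V = J·q̇ = [0.9868, 0.0245, -0.2591, -0.2260, -0.5885, -0.7682]

0.9868 0.0245 -0.2591 -0.2260 -0.5885 -0.7682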